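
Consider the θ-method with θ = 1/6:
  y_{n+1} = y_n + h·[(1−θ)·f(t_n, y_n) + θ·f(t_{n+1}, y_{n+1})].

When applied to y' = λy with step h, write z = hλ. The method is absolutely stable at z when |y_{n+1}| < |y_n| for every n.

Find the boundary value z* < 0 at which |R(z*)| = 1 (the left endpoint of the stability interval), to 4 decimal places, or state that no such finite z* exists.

z* = -3.0000.

With y'=λy (z=hλ):
  y_{n+1} = y_n + z·[5/6·y_n + 1/6·y_{n+1}] ⇒ (1 − 1/6z)y_{n+1} = (1 + 5/6z)y_n
  Hence R(z) = (1 + 5/6z)/(1 − 1/6z).

Need |R(x)|<1, x<0.
x=-1.41: |R|=0.1417
R=−1: 1+5/6x = −1+1/6x ⇒ -2/3x=2 ⇒ x=2/(-2/3)=-3.0000
Confirm numerically:
  x=-2.951: |R|=0.97810 <1
  x=-2.289: |R|=0.65689 <1
  x=-1.769: |R|=0.36620 <1
  x=-1.424: |R|=0.15086 <1
  x=-3.510: |R|=1.21451 >1
  x=-3.264: |R|=1.11399 >1
  x=-3.260: |R|=1.11231 >1
So |R|<1 on (-3.0000, 0).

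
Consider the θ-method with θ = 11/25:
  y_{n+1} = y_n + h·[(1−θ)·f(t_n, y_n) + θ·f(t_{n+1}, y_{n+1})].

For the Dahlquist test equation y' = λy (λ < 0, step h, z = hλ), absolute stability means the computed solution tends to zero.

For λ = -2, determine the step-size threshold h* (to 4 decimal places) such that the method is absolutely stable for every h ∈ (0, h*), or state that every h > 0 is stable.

(-16.6667,0); λ=-2 ⇒ h* = (50/3)/2 = 8.3333.

Test eqn y'=λy, z=hλ:
  y_{n+1} = y_n + z·[14/25·y_n + 11/25·y_{n+1}] ⇒ (1 − 11/25z)y_{n+1} = (1 + 14/25z)y_n
  so R(z) = (1 + 14/25z)/(1 − 11/25z).

Solve |R(x)|<1 on ℝ⁻.
x=-0.5: |R|=0.5902
R=−1: 1+14/25x = −1+11/25x ⇒ -3/25x=2 ⇒ x=2/(-3/25)=-16.6667
Confirm numerically:
  x=-14.720: |R|=0.96876 <1
  x=-7.884: |R|=0.76417 <1
  x=-7.014: |R|=0.71653 <1
  x=-17.077: |R|=1.00578 >1
  x=-16.871: |R|=1.00291 >1
Stable set (-16.6667, 0).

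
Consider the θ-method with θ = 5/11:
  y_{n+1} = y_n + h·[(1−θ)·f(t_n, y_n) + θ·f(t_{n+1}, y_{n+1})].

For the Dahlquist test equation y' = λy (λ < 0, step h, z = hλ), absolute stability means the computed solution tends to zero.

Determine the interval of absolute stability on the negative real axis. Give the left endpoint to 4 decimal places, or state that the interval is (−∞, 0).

z∈(-22.0000,0).

Test eqn y'=λy, z=hλ:
  y_{n+1} = y_n + z·[6/11·y_n + 5/11·y_{n+1}] ⇒ (1 − 5/11z)y_{n+1} = (1 + 6/11z)y_n
  ⇒ R(z) = (1 + 6/11z)/(1 − 5/11z).

Find x<0 with |R(x)|<1.
x=-1.67: |R|=0.0506
R=−1: 1+6/11x = −1+5/11x ⇒ -1/11x=2 ⇒ x=2/(-1/11)=-22.0000
Confirm numerically:
  x=-18.230: |R|=0.96309 <1
  x=-17.735: |R|=0.95721 <1
  x=-16.853: |R|=0.94597 <1
  x=-22.566: |R|=1.00457 >1
  x=-22.528: |R|=1.00427 >1
  x=-22.398: |R|=1.00324 >1
Stable set (-22.0000, 0).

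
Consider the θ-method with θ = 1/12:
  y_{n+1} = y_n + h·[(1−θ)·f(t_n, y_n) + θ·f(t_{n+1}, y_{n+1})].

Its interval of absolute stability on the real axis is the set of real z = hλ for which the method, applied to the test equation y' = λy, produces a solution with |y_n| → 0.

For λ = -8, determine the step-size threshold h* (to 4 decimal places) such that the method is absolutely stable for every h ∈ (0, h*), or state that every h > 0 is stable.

(-2.4000,0); λ=-8 ⇒ h* = (12/5)/8 = 0.3000.

With y'=λy (z=hλ):
  y_{n+1} = y_n + z·[11/12·y_n + 1/12·y_{n+1}] ⇒ (1 − 1/12z)y_{n+1} = (1 + 11/12z)y_n
  so R(z) = (1 + 11/12z)/(1 − 1/12z).

Need |R(x)|<1, x<0.
x=-0.48: |R|=0.5385
R=−1: 1+11/12x = −1+1/12x ⇒ -5/6x=2 ⇒ x=2/(-5/6)=-2.4000
Confirm numerically:
  x=-2.263: |R|=0.90395 <1
  x=-2.170: |R|=0.83769 <1
  x=-1.937: |R|=0.66779 <1
  x=-1.727: |R|=0.50973 <1
  x=-2.995: |R|=1.39680 >1
  x=-2.865: |R|=1.31282 >1
  x=-2.734: |R|=1.22669 >1
So |R|<1 on (-2.4000, 0).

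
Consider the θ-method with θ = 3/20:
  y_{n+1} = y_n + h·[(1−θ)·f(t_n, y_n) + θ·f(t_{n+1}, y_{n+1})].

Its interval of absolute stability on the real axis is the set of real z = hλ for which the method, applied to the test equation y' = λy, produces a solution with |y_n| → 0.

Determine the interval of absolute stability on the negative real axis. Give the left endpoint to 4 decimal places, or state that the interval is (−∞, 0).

On y'=λy, z=hλ:
  y_{n+1} = y_n + z·[17/20·y_n + 3/20·y_{n+1}] ⇒ (1 − 3/20z)y_{n+1} = (1 + 17/20z)y_n
  Hence R(z) = (1 + 17/20z)/(1 − 3/20z).

Need |R(x)|<1, x<0.
x=-0.59: |R|=0.4580
R=−1: 1+17/20x = −1+3/20x ⇒ -7/10x=2 ⇒ x=2/(-7/10)=-2.8571
Confirm numerically:
  x=-2.767: |R|=0.95541 <1
  x=-2.726: |R|=0.93484 <1
  x=-2.033: |R|=0.55791 <1
  x=-3.203: |R|=1.16353 >1
  x=-3.153: |R|=1.14060 >1
  x=-2.936: |R|=1.03832 >1
Interval (-2.8571, 0).

(-2.8571, 0).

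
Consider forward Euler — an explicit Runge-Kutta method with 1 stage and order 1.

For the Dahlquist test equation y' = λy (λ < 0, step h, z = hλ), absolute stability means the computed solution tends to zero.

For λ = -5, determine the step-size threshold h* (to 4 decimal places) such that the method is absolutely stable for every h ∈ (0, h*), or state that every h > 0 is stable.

(-2.0000,0); λ=-5 ⇒ h* = 0.4000.

Test eqn y'=λy, z=hλ:
  order 1, 1-stage ⇒ R(z)=1+z
  (e.g. R(-0.35)=0.65000, |R|=0.65000)

Need |R(x)|<1, x<0.
x=-0.35: |R|=0.6500
|R(-0.95)|=0.0500 |R(-0.88)|=0.1200 |R(-0.85)|=0.1500
Bisect:
  x_lo=-2.7664 |R|=1.7664  x_hi=-0.3501 |R|=0.6499
  mid=-1.55824 |R|=0.55824 →hi
  mid=-2.16233 |R|=1.16233 →lo
  mid=-1.86029 |R|=0.86029 →hi
  mid=-2.01131 |R|=1.01131 →lo
  mid=-1.93580 |R|=0.93580 →hi
  mid=-1.97356 |R|=0.97356 →hi
  mid=-1.99243 |R|=0.99243 →hi
  mid=-2.00187 |R|=1.00187 →lo
  mid=-1.99715 |R|=0.99715 →hi
  ...
  [-2.00010,-1.99996] ⇒ x*=-2.0000
Interval (-2.0000, 0).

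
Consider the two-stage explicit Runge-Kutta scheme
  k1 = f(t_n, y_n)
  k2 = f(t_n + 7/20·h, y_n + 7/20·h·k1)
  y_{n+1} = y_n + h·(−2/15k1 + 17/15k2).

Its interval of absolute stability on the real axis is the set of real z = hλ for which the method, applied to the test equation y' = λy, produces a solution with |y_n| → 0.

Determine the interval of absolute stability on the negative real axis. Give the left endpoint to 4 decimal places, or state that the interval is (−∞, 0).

With y'=λy (z=hλ):
  k1=λy_n ⇒ h·k1=z·y_n;  k2=λ(1+7/20z)y_n ⇒ h·k2=z(1+7/20z)y_n
  y_{n+1}/y_n = 1 − 2/15z + 17/15z(1+7/20z) = 1 + z + 119/300z²
  R(z) = 1 + z + 119/300z².

Find x<0 with |R(x)|<1.
x=-0.67: |R|=0.5081
R=1: x+119/300x²=0 ⇒ x=−300/119=-2.5210; min R=1−1/(4·119/300)=0.3697>−1
Confirm numerically:
  x=-2.363: |R|=0.85190 <1
  x=-2.337: |R|=0.82942 <1
  x=-1.283: |R|=0.36995 <1
  x=-2.883: |R|=1.41397 >1
  x=-2.811: |R|=1.32335 >1
  x=-2.681: |R|=1.17015 >1
Stable set (-2.5210, 0).

(-2.5210, 0).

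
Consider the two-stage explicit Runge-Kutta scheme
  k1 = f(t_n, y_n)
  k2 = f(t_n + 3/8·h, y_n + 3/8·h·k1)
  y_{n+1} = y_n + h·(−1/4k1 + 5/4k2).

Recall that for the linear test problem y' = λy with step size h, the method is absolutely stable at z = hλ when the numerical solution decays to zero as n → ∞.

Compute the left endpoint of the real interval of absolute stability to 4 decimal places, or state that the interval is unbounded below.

With y'=λy (z=hλ):
  k1=λy_n ⇒ h·k1=z·y_n;  k2=λ(1+3/8z)y_n ⇒ h·k2=z(1+3/8z)y_n
  y_{n+1}/y_n = 1 − 1/4z + 5/4z(1+3/8z) = 1 + z + 15/32z²
  so R(z) = 1 + z + 15/32z².

Boundary: |R(x)|=1, x<0.
x=-0.85: |R|=0.4887
R=1: x+15/32x²=0 ⇒ x=−32/15=-2.1333; min R=1−1/(4·15/32)=0.4667>−1
Confirm numerically:
  x=-2.047: |R|=0.91716 <1
  x=-1.863: |R|=0.76392 <1
  x=-1.397: |R|=0.51782 <1
  x=-2.645: |R|=1.63439 >1
  x=-2.382: |R|=1.27765 >1
So |R|<1 on (-2.1333, 0).

z* = -2.1333.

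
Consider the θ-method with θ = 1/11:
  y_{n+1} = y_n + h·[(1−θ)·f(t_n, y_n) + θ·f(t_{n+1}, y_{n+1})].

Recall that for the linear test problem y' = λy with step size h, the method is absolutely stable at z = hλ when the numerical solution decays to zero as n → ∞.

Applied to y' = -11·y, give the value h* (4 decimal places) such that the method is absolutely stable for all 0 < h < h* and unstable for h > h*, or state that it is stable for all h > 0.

(-2.4444,0); λ=-11 ⇒ h* = (22/9)/11 = 0.2222.

On y'=λy, z=hλ:
  y_{n+1} = y_n + z·[10/11·y_n + 1/11·y_{n+1}] ⇒ (1 − 1/11z)y_{n+1} = (1 + 10/11z)y_n
  Hence R(z) = (1 + 10/11z)/(1 − 1/11z).

Solve |R(x)|<1 on ℝ⁻.
x=-0.66: |R|=0.3774
R=−1: 1+10/11x = −1+1/11x ⇒ -9/11x=2 ⇒ x=2/(-9/11)=-2.4444
Confirm numerically:
  x=-2.344: |R|=0.93225 <1
  x=-1.784: |R|=0.53504 <1
  x=-1.721: |R|=0.48817 <1
  x=-2.592: |R|=1.09770 >1
  x=-2.478: |R|=1.02241 >1
Stable set (-2.4444, 0).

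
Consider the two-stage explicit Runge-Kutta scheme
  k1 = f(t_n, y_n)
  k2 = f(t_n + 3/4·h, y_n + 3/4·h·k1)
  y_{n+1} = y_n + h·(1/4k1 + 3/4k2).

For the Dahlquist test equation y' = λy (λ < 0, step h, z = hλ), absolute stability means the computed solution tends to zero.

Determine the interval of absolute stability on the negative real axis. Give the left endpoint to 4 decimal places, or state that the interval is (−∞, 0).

Test eqn y'=λy, z=hλ:
  k1=λy_n ⇒ h·k1=z·y_n;  k2=λ(1+3/4z)y_n ⇒ h·k2=z(1+3/4z)y_n
  y_{n+1}/y_n = 1 + 1/4z + 3/4z(1+3/4z) = 1 + z + 9/16z²
  R(z) = 1 + z + 9/16z².

Solve |R(x)|<1 on ℝ⁻.
x=-1.43: |R|=0.7203
R=1: x+9/16x²=0 ⇒ x=−16/9=-1.7778; min R=1−1/(4·9/16)=0.5556>−1
Confirm numerically:
  x=-1.692: |R|=0.91836 <1
  x=-1.122: |R|=0.58612 <1
  x=-0.912: |R|=0.55586 <1
  x=-0.786: |R|=0.56151 <1
  x=-2.100: |R|=1.38063 >1
  x=-1.871: |R|=1.09811 >1
Stable set (-1.7778, 0).

z∈(-1.7778,0).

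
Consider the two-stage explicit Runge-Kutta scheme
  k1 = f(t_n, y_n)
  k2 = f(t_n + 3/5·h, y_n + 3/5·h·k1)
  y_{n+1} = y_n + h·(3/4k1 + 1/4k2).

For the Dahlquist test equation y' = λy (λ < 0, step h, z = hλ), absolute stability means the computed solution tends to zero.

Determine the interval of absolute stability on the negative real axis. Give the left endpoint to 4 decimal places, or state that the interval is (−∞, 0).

Test eqn y'=λy, z=hλ:
  k1=λy_n ⇒ h·k1=z·y_n;  k2=λ(1+3/5z)y_n ⇒ h·k2=z(1+3/5z)y_n
  y_{n+1}/y_n = 1 + 3/4z + 1/4z(1+3/5z) = 1 + z + 3/20z²
  Hence R(z) = 1 + z + 3/20z².

Boundary: |R(x)|=1, x<0.
x=-1.07: |R|=0.1017
R=1: x+3/20x²=0 ⇒ x=−20/3=-6.6667; min R=1−1/(4·3/20)=-0.6667>−1
Confirm numerically:
  x=-3.206: |R|=0.66423 <1
  x=-3.008: |R|=0.65079 <1
  x=-2.743: |R|=0.61439 <1
  x=-7.215: |R|=1.59343 >1
  x=-6.955: |R|=1.30080 >1
  x=-6.748: |R|=1.08233 >1
Stable set (-6.6667, 0).

(-6.6667, 0).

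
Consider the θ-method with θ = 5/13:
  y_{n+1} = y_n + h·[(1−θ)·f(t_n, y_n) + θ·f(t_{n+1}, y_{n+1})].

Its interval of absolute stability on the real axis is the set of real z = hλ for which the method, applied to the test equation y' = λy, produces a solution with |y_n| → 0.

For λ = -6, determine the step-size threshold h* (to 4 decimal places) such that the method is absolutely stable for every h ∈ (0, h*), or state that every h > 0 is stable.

Set f=λy, z=hλ:
  y_{n+1} = y_n + z·[8/13·y_n + 5/13·y_{n+1}] ⇒ (1 − 5/13z)y_{n+1} = (1 + 8/13z)y_n
  Hence R(z) = (1 + 8/13z)/(1 − 5/13z).

Find x<0 with |R(x)|<1.
x=-0.42: |R|=0.6384
R=−1: 1+8/13x = −1+5/13x ⇒ -3/13x=2 ⇒ x=2/(-3/13)=-8.6667
Confirm numerically:
  x=-5.462: |R|=0.76150 <1
  x=-5.367: |R|=0.75150 <1
  x=-3.840: |R|=0.55031 <1
  x=-8.970: |R|=1.01573 >1
  x=-8.797: |R|=1.00686 >1
  x=-8.790: |R|=1.00650 >1
So |R|<1 on (-8.6667, 0).

(-8.6667,0); λ=-6 ⇒ h* = (26/3)/6 = 1.4444.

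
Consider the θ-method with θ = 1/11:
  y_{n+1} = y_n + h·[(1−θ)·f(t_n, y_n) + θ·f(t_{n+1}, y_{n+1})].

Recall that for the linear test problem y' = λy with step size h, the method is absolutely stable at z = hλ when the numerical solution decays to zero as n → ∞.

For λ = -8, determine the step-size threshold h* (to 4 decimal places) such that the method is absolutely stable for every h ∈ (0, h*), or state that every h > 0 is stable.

Test eqn y'=λy, z=hλ:
  y_{n+1} = y_n + z·[10/11·y_n + 1/11·y_{n+1}] ⇒ (1 − 1/11z)y_{n+1} = (1 + 10/11z)y_n
  ⇒ R(z) = (1 + 10/11z)/(1 − 1/11z).

Boundary: |R(x)|=1, x<0.
x=-0.96: |R|=0.1171
R=−1: 1+10/11x = −1+1/11x ⇒ -9/11x=2 ⇒ x=2/(-9/11)=-2.4444
Confirm numerically:
  x=-2.064: |R|=0.73791 <1
  x=-1.386: |R|=0.23091 <1
  x=-1.203: |R|=0.08441 <1
  x=-0.986: |R|=0.09511 <1
  x=-2.850: |R|=1.26354 >1
  x=-2.706: |R|=1.17175 >1
  x=-2.570: |R|=1.08327 >1
So |R|<1 on (-2.4444, 0).

(-2.4444,0); λ=-8 ⇒ h* = (22/9)/8 = 0.3056.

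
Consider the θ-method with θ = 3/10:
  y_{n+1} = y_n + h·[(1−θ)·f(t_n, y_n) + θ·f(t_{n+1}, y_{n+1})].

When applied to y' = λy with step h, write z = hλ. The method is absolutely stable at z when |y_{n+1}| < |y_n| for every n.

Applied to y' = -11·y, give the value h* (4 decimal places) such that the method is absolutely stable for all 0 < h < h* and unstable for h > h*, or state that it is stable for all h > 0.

On y'=λy, z=hλ:
  y_{n+1} = y_n + z·[7/10·y_n + 3/10·y_{n+1}] ⇒ (1 − 3/10z)y_{n+1} = (1 + 7/10z)y_n
  Hence R(z) = (1 + 7/10z)/(1 − 3/10z).

Find x<0 with |R(x)|<1.
x=-1.51: |R|=0.0392
R=−1: 1+7/10x = −1+3/10x ⇒ -2/5x=2 ⇒ x=2/(-2/5)=-5.0000
Confirm numerically:
  x=-4.385: |R|=0.89376 <1
  x=-4.041: |R|=0.82661 <1
  x=-3.721: |R|=0.75826 <1
  x=-5.175: |R|=1.02742 >1
  x=-5.105: |R|=1.01659 >1
Stable set (-5.0000, 0).

(-5.0000,0); λ=-11 ⇒ h* = (5)/11 = 0.4545.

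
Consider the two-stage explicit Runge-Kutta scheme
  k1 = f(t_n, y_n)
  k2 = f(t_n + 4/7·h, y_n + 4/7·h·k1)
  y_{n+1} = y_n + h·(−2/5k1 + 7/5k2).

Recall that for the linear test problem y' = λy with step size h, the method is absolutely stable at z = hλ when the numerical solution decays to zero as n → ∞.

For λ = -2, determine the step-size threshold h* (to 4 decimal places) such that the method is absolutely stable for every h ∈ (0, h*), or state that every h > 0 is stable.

(-1.2500,0); λ=-2 ⇒ h* = (5/4)/2 = 0.6250.

Test eqn y'=λy, z=hλ:
  k1=λy_n ⇒ h·k1=z·y_n;  k2=λ(1+4/7z)y_n ⇒ h·k2=z(1+4/7z)y_n
  y_{n+1}/y_n = 1 − 2/5z + 7/5z(1+4/7z) = 1 + z + 4/5z²
  ⇒ R(z) = 1 + z + 4/5z².

Need |R(x)|<1, x<0.
x=-0.97: |R|=0.7827
R=1: x+4/5x²=0 ⇒ x=−5/4=-1.2500; min R=1−1/(4·4/5)=0.6875>−1
Confirm numerically:
  x=-1.038: |R|=0.82396 <1
  x=-0.883: |R|=0.74075 <1
  x=-0.832: |R|=0.72178 <1
  x=-0.549: |R|=0.69212 <1
  x=-1.624: |R|=1.48590 >1
  x=-1.601: |R|=1.44956 >1
  x=-1.321: |R|=1.07503 >1
Stable set (-1.2500, 0).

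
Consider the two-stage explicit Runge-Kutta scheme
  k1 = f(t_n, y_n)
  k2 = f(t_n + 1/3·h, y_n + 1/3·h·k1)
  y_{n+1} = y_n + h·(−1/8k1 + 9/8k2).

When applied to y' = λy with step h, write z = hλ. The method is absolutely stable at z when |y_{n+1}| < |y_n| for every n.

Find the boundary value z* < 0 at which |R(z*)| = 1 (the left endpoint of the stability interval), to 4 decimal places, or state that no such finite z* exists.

On y'=λy, z=hλ:
  k1=λy_n ⇒ h·k1=z·y_n;  k2=λ(1+1/3z)y_n ⇒ h·k2=z(1+1/3z)y_n
  y_{n+1}/y_n = 1 − 1/8z + 9/8z(1+1/3z) = 1 + z + 3/8z²
  Hence R(z) = 1 + z + 3/8z².

Solve |R(x)|<1 on ℝ⁻.
x=-0.87: |R|=0.4138
R=1: x+3/8x²=0 ⇒ x=−8/3=-2.6667; min R=1−1/(4·3/8)=0.3333>−1
Confirm numerically:
  x=-2.637: |R|=0.97066 <1
  x=-1.730: |R|=0.39234 <1
  x=-1.458: |R|=0.33916 <1
  x=-3.198: |R|=1.63720 >1
  x=-3.178: |R|=1.60938 >1
  x=-2.694: |R|=1.02761 >1
So |R|<1 on (-2.6667, 0).

z* = -2.6667.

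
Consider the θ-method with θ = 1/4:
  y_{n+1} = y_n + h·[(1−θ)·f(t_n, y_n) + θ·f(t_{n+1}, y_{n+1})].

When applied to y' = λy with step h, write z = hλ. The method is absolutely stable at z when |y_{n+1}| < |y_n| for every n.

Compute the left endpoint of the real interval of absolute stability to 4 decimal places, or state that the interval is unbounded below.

Test eqn y'=λy, z=hλ:
  y_{n+1} = y_n + z·[3/4·y_n + 1/4·y_{n+1}] ⇒ (1 − 1/4z)y_{n+1} = (1 + 3/4z)y_n
  ⇒ R(z) = (1 + 3/4z)/(1 − 1/4z).

Solve |R(x)|<1 on ℝ⁻.
x=-0.97: |R|=0.2193
R=−1: 1+3/4x = −1+1/4x ⇒ -1/2x=2 ⇒ x=2/(-1/2)=-4.0000
Confirm numerically:
  x=-3.790: |R|=0.94608 <1
  x=-2.465: |R|=0.52514 <1
  x=-2.103: |R|=0.37834 <1
  x=-1.886: |R|=0.28169 <1
  x=-4.597: |R|=1.13889 >1
  x=-4.079: |R|=1.01956 >1
So |R|<1 on (-4.0000, 0).

z* = -4.0000.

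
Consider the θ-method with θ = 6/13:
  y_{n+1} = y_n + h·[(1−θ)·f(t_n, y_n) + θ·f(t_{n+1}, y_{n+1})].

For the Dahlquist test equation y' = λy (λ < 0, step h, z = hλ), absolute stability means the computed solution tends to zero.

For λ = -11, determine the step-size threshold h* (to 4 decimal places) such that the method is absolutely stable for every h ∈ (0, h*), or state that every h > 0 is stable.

Set f=λy, z=hλ:
  y_{n+1} = y_n + z·[7/13·y_n + 6/13·y_{n+1}] ⇒ (1 − 6/13z)y_{n+1} = (1 + 7/13z)y_n
  ⇒ R(z) = (1 + 7/13z)/(1 − 6/13z).

Need |R(x)|<1, x<0.
x=-0.63: |R|=0.5119
R=−1: 1+7/13x = −1+6/13x ⇒ -1/13x=2 ⇒ x=2/(-1/13)=-26.0000
Confirm numerically:
  x=-25.150: |R|=0.99481 <1
  x=-17.540: |R|=0.92845 <1
  x=-14.001: |R|=0.87631 <1
  x=-12.813: |R|=0.85328 <1
  x=-26.368: |R|=1.00215 >1
  x=-26.070: |R|=1.00041 >1
Interval (-26.0000, 0).

(-26.0000,0); λ=-11 ⇒ h* = (26)/11 = 2.3636.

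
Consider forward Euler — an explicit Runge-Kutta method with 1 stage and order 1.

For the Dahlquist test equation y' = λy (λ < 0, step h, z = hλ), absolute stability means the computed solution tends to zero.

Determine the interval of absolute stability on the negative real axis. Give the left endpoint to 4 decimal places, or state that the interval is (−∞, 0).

z∈(-2.0000,0).

On y'=λy, z=hλ:
  order 1, 1-stage ⇒ R(z)=1+z
  (e.g. R(-1.47)=-0.47000, |R|=0.47000)

Solve |R(x)|<1 on ℝ⁻.
x=-1.47: |R|=0.4700
|R(-2.32)|=1.3200 |R(-1.55)|=0.5500 |R(-1.47)|=0.4700
Bisect:
  x_lo=-2.3571 |R|=1.3571  x_hi=-0.1594 |R|=0.8406
  mid=-1.25824 |R|=0.25824 →hi
  mid=-1.80767 |R|=0.80767 →hi
  mid=-2.08238 |R|=1.08238 →lo
  mid=-1.94503 |R|=0.94503 →hi
  mid=-2.01370 |R|=1.01370 →lo
  mid=-1.97936 |R|=0.97936 →hi
  mid=-1.99653 |R|=0.99653 →hi
  mid=-2.00512 |R|=1.00512 →lo
  ...
  [-2.00002,-1.99989] ⇒ x*=-2.0000
Interval (-2.0000, 0).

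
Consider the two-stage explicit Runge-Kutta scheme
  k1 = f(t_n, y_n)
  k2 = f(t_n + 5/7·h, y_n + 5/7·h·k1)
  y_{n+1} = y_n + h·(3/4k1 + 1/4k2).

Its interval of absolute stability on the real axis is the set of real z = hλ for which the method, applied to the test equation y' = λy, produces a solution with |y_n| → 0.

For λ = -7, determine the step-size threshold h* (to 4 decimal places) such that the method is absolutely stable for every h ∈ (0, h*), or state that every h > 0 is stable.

On y'=λy, z=hλ:
  k1=λy_n ⇒ h·k1=z·y_n;  k2=λ(1+5/7z)y_n ⇒ h·k2=z(1+5/7z)y_n
  y_{n+1}/y_n = 1 + 3/4z + 1/4z(1+5/7z) = 1 + z + 5/28z²
  ⇒ R(z) = 1 + z + 5/28z².

Solve |R(x)|<1 on ℝ⁻.
x=-0.69: |R|=0.3950
R=1: x+5/28x²=0 ⇒ x=−28/5=-5.6000; min R=1−1/(4·5/28)=-0.4000>−1
Confirm numerically:
  x=-5.129: |R|=0.56861 <1
  x=-4.814: |R|=0.32432 <1
  x=-4.017: |R|=0.13552 <1
  x=-2.344: |R|=0.36287 <1
  x=-5.973: |R|=1.39784 >1
  x=-5.911: |R|=1.32827 >1
  x=-5.668: |R|=1.06883 >1
Stable set (-5.6000, 0).

(-5.6000,0); λ=-7 ⇒ h* = (28/5)/7 = 0.8000.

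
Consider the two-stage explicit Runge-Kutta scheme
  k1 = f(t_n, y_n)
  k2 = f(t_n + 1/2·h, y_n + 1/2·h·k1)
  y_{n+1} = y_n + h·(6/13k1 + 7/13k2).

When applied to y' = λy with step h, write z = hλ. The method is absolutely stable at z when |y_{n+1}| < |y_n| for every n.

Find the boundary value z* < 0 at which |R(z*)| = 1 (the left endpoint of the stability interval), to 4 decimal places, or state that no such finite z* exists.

z* = -3.7143.

With y'=λy (z=hλ):
  k1=λy_n ⇒ h·k1=z·y_n;  k2=λ(1+1/2z)y_n ⇒ h·k2=z(1+1/2z)y_n
  y_{n+1}/y_n = 1 + 6/13z + 7/13z(1+1/2z) = 1 + z + 7/26z²
  ⇒ R(z) = 1 + z + 7/26z².

Need |R(x)|<1, x<0.
x=-1.43: |R|=0.1206
R=1: x+7/26x²=0 ⇒ x=−26/7=-3.7143; min R=1−1/(4·7/26)=0.0714>−1
Confirm numerically:
  x=-3.073: |R|=0.46943 <1
  x=-3.022: |R|=0.43675 <1
  x=-2.819: |R|=0.32051 <1
  x=-2.553: |R|=0.20179 <1
  x=-4.245: |R|=1.60655 >1
  x=-4.084: |R|=1.40652 >1
  x=-3.863: |R|=1.15467 >1
Interval (-3.7143, 0).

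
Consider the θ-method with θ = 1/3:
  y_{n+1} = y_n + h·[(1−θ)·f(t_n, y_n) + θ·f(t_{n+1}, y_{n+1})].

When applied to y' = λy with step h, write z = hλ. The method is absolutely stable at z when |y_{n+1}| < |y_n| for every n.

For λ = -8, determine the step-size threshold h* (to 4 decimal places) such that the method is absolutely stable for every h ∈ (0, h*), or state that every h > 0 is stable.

Test eqn y'=λy, z=hλ:
  y_{n+1} = y_n + z·[2/3·y_n + 1/3·y_{n+1}] ⇒ (1 − 1/3z)y_{n+1} = (1 + 2/3z)y_n
  Hence R(z) = (1 + 2/3z)/(1 − 1/3z).

Solve |R(x)|<1 on ℝ⁻.
x=-0.66: |R|=0.4590
R=−1: 1+2/3x = −1+1/3x ⇒ -1/3x=2 ⇒ x=2/(-1/3)=-6.0000
Confirm numerically:
  x=-5.666: |R|=0.96146 <1
  x=-4.965: |R|=0.87006 <1
  x=-4.686: |R|=0.82904 <1
  x=-6.536: |R|=1.05621 >1
  x=-6.100: |R|=1.01099 >1
  x=-6.037: |R|=1.00409 >1
Stable set (-6.0000, 0).

(-6.0000,0); λ=-8 ⇒ h* = (6)/8 = 0.7500.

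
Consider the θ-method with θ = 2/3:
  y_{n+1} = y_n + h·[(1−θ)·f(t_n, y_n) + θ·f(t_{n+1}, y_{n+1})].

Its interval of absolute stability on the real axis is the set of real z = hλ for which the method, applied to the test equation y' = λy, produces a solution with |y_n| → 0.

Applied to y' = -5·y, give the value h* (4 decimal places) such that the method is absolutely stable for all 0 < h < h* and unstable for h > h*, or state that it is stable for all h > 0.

Set f=λy, z=hλ:
  y_{n+1} = y_n + z·[1/3·y_n + 2/3·y_{n+1}] ⇒ (1 − 2/3z)y_{n+1} = (1 + 1/3z)y_n
  Hence R(z) = (1 + 1/3z)/(1 − 2/3z).

Need |R(x)|<1, x<0.
x=-0.77: |R|=0.4912
x=-2: |R|=0.1429
x=-10: |R|=0.3043
x=-100: |R|=0.4778
θ=2/3≥1/2 ⇒ |1+1/3x|<|1−2/3x| ∀x<0 ⇒ stable on all of ℝ⁻.

interval (−∞, 0). Any h>0 works for λ=-5.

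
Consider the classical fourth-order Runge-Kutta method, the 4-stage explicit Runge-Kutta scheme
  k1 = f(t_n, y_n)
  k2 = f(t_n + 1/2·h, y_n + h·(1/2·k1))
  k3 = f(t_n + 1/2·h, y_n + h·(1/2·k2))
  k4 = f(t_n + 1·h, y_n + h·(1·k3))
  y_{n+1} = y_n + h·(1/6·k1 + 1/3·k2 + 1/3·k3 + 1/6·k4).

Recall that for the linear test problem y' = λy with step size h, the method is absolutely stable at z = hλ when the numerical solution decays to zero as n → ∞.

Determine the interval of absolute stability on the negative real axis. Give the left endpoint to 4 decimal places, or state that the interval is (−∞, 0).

z∈(-2.7853,0).

On y'=λy, z=hλ:
  order 4, 4-stage ⇒ R(z)=1+z+z^2/2+z^3/6+z^4/24
  (e.g. R(-0.5)=0.60677, |R|=0.60677)

Solve |R(x)|<1 on ℝ⁻.
x=-0.5: |R|=0.6068
|R(-3.02)|=1.4155 |R(-1.52)|=0.2723 |R(-0.87)|=0.4226
Bisect:
  x_lo=-3.5093 |R|=2.7646  x_hi=-0.0794 |R|=0.9237
  mid=-1.79434 |R|=0.28455 →hi
  mid=-2.65181 |R|=0.81671 →hi
  mid=-3.08055 |R|=1.54439 →lo
  mid=-2.86618 |R|=1.12896 →lo
  mid=-2.75900 |R|=0.96107 →hi
  mid=-2.81259 |R|=1.04194 →lo
  mid=-2.78579 |R|=1.00076 →lo
  ...
  [-2.78538,-2.78517] ⇒ x*=-2.7853
Interval (-2.7853, 0).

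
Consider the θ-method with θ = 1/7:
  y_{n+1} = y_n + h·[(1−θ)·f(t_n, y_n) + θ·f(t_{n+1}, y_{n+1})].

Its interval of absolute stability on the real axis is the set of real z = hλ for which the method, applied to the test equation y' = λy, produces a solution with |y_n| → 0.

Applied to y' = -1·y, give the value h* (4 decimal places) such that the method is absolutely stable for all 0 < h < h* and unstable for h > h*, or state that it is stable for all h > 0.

(-2.8000,0); λ=-1 ⇒ h* = (14/5)/1 = 2.8000.

With y'=λy (z=hλ):
  y_{n+1} = y_n + z·[6/7·y_n + 1/7·y_{n+1}] ⇒ (1 − 1/7z)y_{n+1} = (1 + 6/7z)y_n
  so R(z) = (1 + 6/7z)/(1 − 1/7z).

Need |R(x)|<1, x<0.
x=-1.8: |R|=0.4318
R=−1: 1+6/7x = −1+1/7x ⇒ -5/7x=2 ⇒ x=2/(-5/7)=-2.8000
Confirm numerically:
  x=-2.688: |R|=0.94220 <1
  x=-2.168: |R|=0.65532 <1
  x=-1.173: |R|=0.00465 <1
  x=-3.309: |R|=1.24687 >1
  x=-3.244: |R|=1.21671 >1
  x=-3.087: |R|=1.14226 >1
So |R|<1 on (-2.8000, 0).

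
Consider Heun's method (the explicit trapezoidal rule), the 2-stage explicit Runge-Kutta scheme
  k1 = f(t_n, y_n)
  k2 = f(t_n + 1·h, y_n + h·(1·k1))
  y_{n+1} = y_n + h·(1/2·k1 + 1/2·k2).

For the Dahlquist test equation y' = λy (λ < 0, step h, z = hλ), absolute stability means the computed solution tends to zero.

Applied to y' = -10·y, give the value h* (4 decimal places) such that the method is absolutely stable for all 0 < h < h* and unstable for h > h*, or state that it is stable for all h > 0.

Test eqn y'=λy, z=hλ:
  order 2, 2-stage ⇒ R(z)=1+z+z^2/2
  (e.g. R(-1.14)=0.50980, |R|=0.50980)

Need |R(x)|<1, x<0.
x=-1.14: |R|=0.5098
|R(-2.13)|=1.1384 |R(-1.72)|=0.7592 |R(-0.88)|=0.5072
Bisect:
  x_lo=-2.6482 |R|=1.8583  x_hi=-0.3704 |R|=0.6982
  mid=-1.50933 |R|=0.62971 →hi
  mid=-2.07877 |R|=1.08187 →lo
  mid=-1.79405 |R|=0.81526 →hi
  mid=-1.93641 |R|=0.93843 →hi
  mid=-2.00759 |R|=1.00762 →lo
  mid=-1.97200 |R|=0.97239 →hi
  mid=-1.98979 |R|=0.98985 →hi
  mid=-1.99869 |R|=0.99869 →hi
  mid=-2.00314 |R|=1.00315 →lo
  ...
  [-2.00008,-1.99994] ⇒ x*=-2.0000
So |R|<1 on (-2.0000, 0).

(-2.0000,0); λ=-10 ⇒ h* = 0.2000.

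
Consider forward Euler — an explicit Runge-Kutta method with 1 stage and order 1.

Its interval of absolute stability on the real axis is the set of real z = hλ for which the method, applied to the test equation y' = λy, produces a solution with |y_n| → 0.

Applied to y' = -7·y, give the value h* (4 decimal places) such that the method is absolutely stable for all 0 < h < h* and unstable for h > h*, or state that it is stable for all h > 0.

On y'=λy, z=hλ:
  order 1, 1-stage ⇒ R(z)=1+z
  (e.g. R(-1.3)=-0.30000, |R|=0.30000)

Boundary: |R(x)|=1, x<0.
x=-1.3: |R|=0.3000
|R(-1.56)|=0.5600 |R(-1.14)|=0.1400 |R(-0.78)|=0.2200
Bisect:
  x_lo=-2.3754 |R|=1.3754  x_hi=-0.1509 |R|=0.8491
  mid=-1.26315 |R|=0.26315 →hi
  mid=-1.81927 |R|=0.81927 →hi
  mid=-2.09733 |R|=1.09733 →lo
  mid=-1.95830 |R|=0.95830 →hi
  mid=-2.02782 |R|=1.02782 →lo
  mid=-1.99306 |R|=0.99306 →hi
  mid=-2.01044 |R|=1.01044 →lo
  mid=-2.00175 |R|=1.00175 →lo
  mid=-1.99741 |R|=0.99741 →hi
  mid=-1.99958 |R|=0.99958 →hi
  ...
  [-2.00012,-1.99998] ⇒ x*=-2.0000
Interval (-2.0000, 0).

(-2.0000,0); λ=-7 ⇒ h* = 0.2857.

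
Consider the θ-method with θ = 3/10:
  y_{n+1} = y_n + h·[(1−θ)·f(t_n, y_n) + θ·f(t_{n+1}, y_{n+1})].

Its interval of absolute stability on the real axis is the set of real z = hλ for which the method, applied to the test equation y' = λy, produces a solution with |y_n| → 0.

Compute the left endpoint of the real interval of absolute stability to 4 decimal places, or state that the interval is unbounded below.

Test eqn y'=λy, z=hλ:
  y_{n+1} = y_n + z·[7/10·y_n + 3/10·y_{n+1}] ⇒ (1 − 3/10z)y_{n+1} = (1 + 7/10z)y_n
  so R(z) = (1 + 7/10z)/(1 − 3/10z).

Find x<0 with |R(x)|<1.
x=-0.89: |R|=0.2976
R=−1: 1+7/10x = −1+3/10x ⇒ -2/5x=2 ⇒ x=2/(-2/5)=-5.0000
Confirm numerically:
  x=-4.210: |R|=0.86036 <1
  x=-3.245: |R|=0.64429 <1
  x=-2.253: |R|=0.34435 <1
  x=-5.407: |R|=1.06209 >1
  x=-5.093: |R|=1.01472 >1
Interval (-5.0000, 0).

z* = -5.0000.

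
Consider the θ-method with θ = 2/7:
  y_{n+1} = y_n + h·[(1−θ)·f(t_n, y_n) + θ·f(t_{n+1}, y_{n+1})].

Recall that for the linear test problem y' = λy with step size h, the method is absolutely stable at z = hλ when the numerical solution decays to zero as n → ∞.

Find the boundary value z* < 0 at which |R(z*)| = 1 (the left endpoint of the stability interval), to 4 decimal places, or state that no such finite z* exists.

left endpoint -4.6667.

With y'=λy (z=hλ):
  y_{n+1} = y_n + z·[5/7·y_n + 2/7·y_{n+1}] ⇒ (1 − 2/7z)y_{n+1} = (1 + 5/7z)y_n
  Hence R(z) = (1 + 5/7z)/(1 − 2/7z).

Boundary: |R(x)|=1, x<0.
x=-1.15: |R|=0.1344
R=−1: 1+5/7x = −1+2/7x ⇒ -3/7x=2 ⇒ x=2/(-3/7)=-4.6667
Confirm numerically:
  x=-3.149: |R|=0.65762 <1
  x=-2.683: |R|=0.51876 <1
  x=-2.122: |R|=0.32106 <1
  x=-5.243: |R|=1.09888 >1
  x=-5.201: |R|=1.09212 >1
  x=-5.030: |R|=1.06389 >1
So |R|<1 on (-4.6667, 0).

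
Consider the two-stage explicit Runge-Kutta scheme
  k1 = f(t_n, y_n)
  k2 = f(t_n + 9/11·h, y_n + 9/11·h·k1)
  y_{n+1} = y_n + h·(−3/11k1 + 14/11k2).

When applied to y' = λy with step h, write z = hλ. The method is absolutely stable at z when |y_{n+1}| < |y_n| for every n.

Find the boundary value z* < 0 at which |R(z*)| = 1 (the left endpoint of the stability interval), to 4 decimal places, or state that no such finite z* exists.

On y'=λy, z=hλ:
  k1=λy_n ⇒ h·k1=z·y_n;  k2=λ(1+9/11z)y_n ⇒ h·k2=z(1+9/11z)y_n
  y_{n+1}/y_n = 1 − 3/11z + 14/11z(1+9/11z) = 1 + z + 126/121z²
  ⇒ R(z) = 1 + z + 126/121z².

Boundary: |R(x)|=1, x<0.
x=-0.48: |R|=0.7599
R=1: x+126/121x²=0 ⇒ x=−121/126=-0.9603; min R=1−1/(4·126/121)=0.7599>−1
Confirm numerically:
  x=-0.924: |R|=0.96506 <1
  x=-0.758: |R|=0.84031 <1
  x=-0.587: |R|=0.77181 <1
  x=-0.546: |R|=0.76443 <1
  x=-1.391: |R|=1.62383 >1
  x=-1.271: |R|=1.41119 >1
  x=-1.109: |R|=1.17170 >1
Interval (-0.9603, 0).

z* = -0.9603.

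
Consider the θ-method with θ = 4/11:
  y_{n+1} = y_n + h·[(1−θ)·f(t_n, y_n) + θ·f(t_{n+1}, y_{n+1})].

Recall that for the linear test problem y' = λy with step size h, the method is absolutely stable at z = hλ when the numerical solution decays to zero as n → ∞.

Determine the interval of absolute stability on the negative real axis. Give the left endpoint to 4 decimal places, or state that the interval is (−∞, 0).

Test eqn y'=λy, z=hλ:
  y_{n+1} = y_n + z·[7/11·y_n + 4/11·y_{n+1}] ⇒ (1 − 4/11z)y_{n+1} = (1 + 7/11z)y_n
  R(z) = (1 + 7/11z)/(1 − 4/11z).

Find x<0 with |R(x)|<1.
x=-0.59: |R|=0.5142
R=−1: 1+7/11x = −1+4/11x ⇒ -3/11x=2 ⇒ x=2/(-3/11)=-7.3333
Confirm numerically:
  x=-6.092: |R|=0.89471 <1
  x=-6.013: |R|=0.88700 <1
  x=-5.997: |R|=0.88542 <1
  x=-5.229: |R|=0.80220 <1
  x=-7.820: |R|=1.03453 >1
  x=-7.738: |R|=1.02894 >1
  x=-7.447: |R|=1.00836 >1
Interval (-7.3333, 0).

z∈(-7.3333,0).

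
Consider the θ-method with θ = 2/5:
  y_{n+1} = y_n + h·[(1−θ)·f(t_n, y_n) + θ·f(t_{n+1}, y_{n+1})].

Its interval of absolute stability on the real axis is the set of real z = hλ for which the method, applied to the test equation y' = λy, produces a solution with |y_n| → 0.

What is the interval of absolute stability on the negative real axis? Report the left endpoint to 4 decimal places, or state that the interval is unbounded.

With y'=λy (z=hλ):
  y_{n+1} = y_n + z·[3/5·y_n + 2/5·y_{n+1}] ⇒ (1 − 2/5z)y_{n+1} = (1 + 3/5z)y_n
  R(z) = (1 + 3/5z)/(1 − 2/5z).

Boundary: |R(x)|=1, x<0.
x=-0.43: |R|=0.6331
R=−1: 1+3/5x = −1+2/5x ⇒ -1/5x=2 ⇒ x=2/(-1/5)=-10.0000
Confirm numerically:
  x=-8.978: |R|=0.95548 <1
  x=-8.490: |R|=0.93130 <1
  x=-7.101: |R|=0.84903 <1
  x=-10.407: |R|=1.01577 >1
  x=-10.107: |R|=1.00424 >1
Stable set (-10.0000, 0).

(-10.0000, 0).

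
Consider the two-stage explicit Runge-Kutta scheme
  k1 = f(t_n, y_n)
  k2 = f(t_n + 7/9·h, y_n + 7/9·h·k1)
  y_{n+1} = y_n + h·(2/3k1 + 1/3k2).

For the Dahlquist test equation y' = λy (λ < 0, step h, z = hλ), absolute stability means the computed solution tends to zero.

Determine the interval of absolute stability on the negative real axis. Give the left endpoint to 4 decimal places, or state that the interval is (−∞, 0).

Test eqn y'=λy, z=hλ:
  k1=λy_n ⇒ h·k1=z·y_n;  k2=λ(1+7/9z)y_n ⇒ h·k2=z(1+7/9z)y_n
  y_{n+1}/y_n = 1 + 2/3z + 1/3z(1+7/9z) = 1 + z + 7/27z²
  R(z) = 1 + z + 7/27z².

Find x<0 with |R(x)|<1.
x=-0.34: |R|=0.6900
R=1: x+7/27x²=0 ⇒ x=−27/7=-3.8571; min R=1−1/(4·7/27)=0.0357>−1
Confirm numerically:
  x=-3.194: |R|=0.45087 <1
  x=-2.762: |R|=0.21580 <1
  x=-1.924: |R|=0.03572 <1
  x=-4.179: |R|=1.34871 >1
  x=-4.058: |R|=1.21132 >1
Interval (-3.8571, 0).

z∈(-3.8571,0).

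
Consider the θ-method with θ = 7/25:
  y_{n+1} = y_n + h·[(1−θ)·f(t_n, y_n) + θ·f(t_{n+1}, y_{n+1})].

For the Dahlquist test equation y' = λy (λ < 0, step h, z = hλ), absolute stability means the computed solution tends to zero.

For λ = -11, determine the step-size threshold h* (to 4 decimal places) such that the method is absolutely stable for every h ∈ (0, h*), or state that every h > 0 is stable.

(-4.5455,0); λ=-11 ⇒ h* = (50/11)/11 = 0.4132.

Set f=λy, z=hλ:
  y_{n+1} = y_n + z·[18/25·y_n + 7/25·y_{n+1}] ⇒ (1 − 7/25z)y_{n+1} = (1 + 18/25z)y_n
  so R(z) = (1 + 18/25z)/(1 − 7/25z).

Boundary: |R(x)|=1, x<0.
x=-1.57: |R|=0.0906
R=−1: 1+18/25x = −1+7/25x ⇒ -11/25x=2 ⇒ x=2/(-11/25)=-4.5455
Confirm numerically:
  x=-3.738: |R|=0.82641 <1
  x=-3.679: |R|=0.81221 <1
  x=-2.695: |R|=0.53596 <1
  x=-4.782: |R|=1.04450 >1
  x=-4.587: |R|=1.00800 >1
  x=-4.578: |R|=1.00628 >1
Interval (-4.5455, 0).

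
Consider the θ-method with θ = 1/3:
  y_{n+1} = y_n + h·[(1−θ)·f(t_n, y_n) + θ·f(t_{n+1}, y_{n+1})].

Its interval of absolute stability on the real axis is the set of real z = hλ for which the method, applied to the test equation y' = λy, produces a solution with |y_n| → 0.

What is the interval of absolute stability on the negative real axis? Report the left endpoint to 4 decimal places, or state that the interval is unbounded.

With y'=λy (z=hλ):
  y_{n+1} = y_n + z·[2/3·y_n + 1/3·y_{n+1}] ⇒ (1 − 1/3z)y_{n+1} = (1 + 2/3z)y_n
  ⇒ R(z) = (1 + 2/3z)/(1 − 1/3z).

Solve |R(x)|<1 on ℝ⁻.
x=-1.55: |R|=0.0220
R=−1: 1+2/3x = −1+1/3x ⇒ -1/3x=2 ⇒ x=2/(-1/3)=-6.0000
Confirm numerically:
  x=-5.883: |R|=0.98683 <1
  x=-4.073: |R|=0.72756 <1
  x=-3.635: |R|=0.64356 <1
  x=-2.463: |R|=0.35255 <1
  x=-6.559: |R|=1.05848 >1
  x=-6.087: |R|=1.00957 >1
Stable set (-6.0000, 0).

(-6.0000, 0).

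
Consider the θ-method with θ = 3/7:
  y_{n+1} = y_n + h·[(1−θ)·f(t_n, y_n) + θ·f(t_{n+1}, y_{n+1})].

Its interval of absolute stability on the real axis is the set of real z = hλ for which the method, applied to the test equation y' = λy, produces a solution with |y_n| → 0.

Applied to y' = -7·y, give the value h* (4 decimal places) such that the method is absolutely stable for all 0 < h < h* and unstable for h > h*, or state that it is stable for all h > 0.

(-14.0000,0); λ=-7 ⇒ h* = (14)/7 = 2.0000.

With y'=λy (z=hλ):
  y_{n+1} = y_n + z·[4/7·y_n + 3/7·y_{n+1}] ⇒ (1 − 3/7z)y_{n+1} = (1 + 4/7z)y_n
  so R(z) = (1 + 4/7z)/(1 − 3/7z).

Need |R(x)|<1, x<0.
x=-1.35: |R|=0.1448
R=−1: 1+4/7x = −1+3/7x ⇒ -1/7x=2 ⇒ x=2/(-1/7)=-14.0000
Confirm numerically:
  x=-13.122: |R|=0.98106 <1
  x=-10.235: |R|=0.90015 <1
  x=-9.136: |R|=0.85864 <1
  x=-7.725: |R|=0.79205 <1
  x=-14.459: |R|=1.00911 >1
  x=-14.063: |R|=1.00128 >1
  x=-14.026: |R|=1.00053 >1
So |R|<1 on (-14.0000, 0).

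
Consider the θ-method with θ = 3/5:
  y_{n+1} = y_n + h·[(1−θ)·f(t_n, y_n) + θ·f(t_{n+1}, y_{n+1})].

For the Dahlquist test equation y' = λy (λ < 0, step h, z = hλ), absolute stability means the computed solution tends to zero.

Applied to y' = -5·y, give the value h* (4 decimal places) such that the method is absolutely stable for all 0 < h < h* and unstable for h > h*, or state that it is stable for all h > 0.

unbounded; (−∞, 0). Any h>0 works for λ=-5.

On y'=λy, z=hλ:
  y_{n+1} = y_n + z·[2/5·y_n + 3/5·y_{n+1}] ⇒ (1 − 3/5z)y_{n+1} = (1 + 2/5z)y_n
  Hence R(z) = (1 + 2/5z)/(1 − 3/5z).

Find x<0 with |R(x)|<1.
x=-0.6: |R|=0.5588
x=-2: |R|=0.0909
x=-10: |R|=0.4286
x=-100: |R|=0.6393
θ=3/5≥1/2 ⇒ |1+2/5x|<|1−3/5x| ∀x<0 ⇒ unbounded interval.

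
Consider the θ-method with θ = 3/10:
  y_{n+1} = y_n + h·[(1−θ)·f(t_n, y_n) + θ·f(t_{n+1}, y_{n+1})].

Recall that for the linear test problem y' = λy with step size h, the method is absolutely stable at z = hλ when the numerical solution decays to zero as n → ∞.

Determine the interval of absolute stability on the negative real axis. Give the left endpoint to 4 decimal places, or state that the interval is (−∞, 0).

With y'=λy (z=hλ):
  y_{n+1} = y_n + z·[7/10·y_n + 3/10·y_{n+1}] ⇒ (1 − 3/10z)y_{n+1} = (1 + 7/10z)y_n
  R(z) = (1 + 7/10z)/(1 − 3/10z).

Find x<0 with |R(x)|<1.
x=-0.36: |R|=0.6751
R=−1: 1+7/10x = −1+3/10x ⇒ -2/5x=2 ⇒ x=2/(-2/5)=-5.0000
Confirm numerically:
  x=-3.986: |R|=0.81528 <1
  x=-3.355: |R|=0.67207 <1
  x=-2.930: |R|=0.55934 <1
  x=-2.817: |R|=0.52675 <1
  x=-5.389: |R|=1.05946 >1
  x=-5.106: |R|=1.01675 >1
Stable set (-5.0000, 0).

z∈(-5.0000,0).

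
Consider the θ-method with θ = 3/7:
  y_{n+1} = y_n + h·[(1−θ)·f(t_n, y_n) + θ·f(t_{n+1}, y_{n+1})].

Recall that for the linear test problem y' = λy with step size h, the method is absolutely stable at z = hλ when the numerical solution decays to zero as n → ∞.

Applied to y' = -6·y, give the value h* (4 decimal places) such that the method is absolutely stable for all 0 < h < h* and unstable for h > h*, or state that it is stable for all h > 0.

On y'=λy, z=hλ:
  y_{n+1} = y_n + z·[4/7·y_n + 3/7·y_{n+1}] ⇒ (1 − 3/7z)y_{n+1} = (1 + 4/7z)y_n
  ⇒ R(z) = (1 + 4/7z)/(1 − 3/7z).

Need |R(x)|<1, x<0.
x=-0.35: |R|=0.6957
R=−1: 1+4/7x = −1+3/7x ⇒ -1/7x=2 ⇒ x=2/(-1/7)=-14.0000
Confirm numerically:
  x=-13.505: |R|=0.98958 <1
  x=-12.932: |R|=0.97668 <1
  x=-5.611: |R|=0.64801 <1
  x=-14.517: |R|=1.01023 >1
  x=-14.499: |R|=1.00988 >1
  x=-14.360: |R|=1.00719 >1
Stable set (-14.0000, 0).

(-14.0000,0); λ=-6 ⇒ h* = (14)/6 = 2.3333.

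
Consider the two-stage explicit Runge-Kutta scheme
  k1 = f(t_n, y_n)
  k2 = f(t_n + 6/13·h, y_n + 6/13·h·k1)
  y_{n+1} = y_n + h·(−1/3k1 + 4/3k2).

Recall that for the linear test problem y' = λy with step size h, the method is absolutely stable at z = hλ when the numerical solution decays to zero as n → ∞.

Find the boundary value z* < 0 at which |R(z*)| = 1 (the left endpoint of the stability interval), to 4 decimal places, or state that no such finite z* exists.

With y'=λy (z=hλ):
  k1=λy_n ⇒ h·k1=z·y_n;  k2=λ(1+6/13z)y_n ⇒ h·k2=z(1+6/13z)y_n
  y_{n+1}/y_n = 1 − 1/3z + 4/3z(1+6/13z) = 1 + z + 8/13z²
  so R(z) = 1 + z + 8/13z².

Boundary: |R(x)|=1, x<0.
x=-0.97: |R|=0.6090
R=1: x+8/13x²=0 ⇒ x=−13/8=-1.6250; min R=1−1/(4·8/13)=0.5938>−1
Confirm numerically:
  x=-1.485: |R|=0.87206 <1
  x=-1.287: |R|=0.73230 <1
  x=-0.925: |R|=0.60154 <1
  x=-0.680: |R|=0.60455 <1
  x=-1.746: |R|=1.13001 >1
  x=-1.667: |R|=1.04309 >1
Stable set (-1.6250, 0).

z* = -1.6250.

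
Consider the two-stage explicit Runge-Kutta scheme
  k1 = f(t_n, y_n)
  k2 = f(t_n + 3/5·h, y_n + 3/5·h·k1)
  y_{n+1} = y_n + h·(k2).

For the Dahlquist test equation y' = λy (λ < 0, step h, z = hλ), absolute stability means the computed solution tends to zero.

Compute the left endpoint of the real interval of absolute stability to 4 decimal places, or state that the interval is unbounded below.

With y'=λy (z=hλ):
  k1=λy_n ⇒ h·k1=z·y_n;  k2=λ(1+3/5z)y_n ⇒ h·k2=z(1+3/5z)y_n
  y_{n+1}/y_n = 1 + z(1+3/5z) = 1 + z + 3/5z²
  ⇒ R(z) = 1 + z + 3/5z².

Find x<0 with |R(x)|<1.
x=-1.42: |R|=0.7898
R=1: x+3/5x²=0 ⇒ x=−5/3=-1.6667; min R=1−1/(4·3/5)=0.5833>−1
Confirm numerically:
  x=-0.964: |R|=0.59358 <1
  x=-0.870: |R|=0.58414 <1
  x=-0.739: |R|=0.58867 <1
  x=-2.078: |R|=1.51285 >1
  x=-1.784: |R|=1.12559 >1
Interval (-1.6667, 0).

z* = -1.6667.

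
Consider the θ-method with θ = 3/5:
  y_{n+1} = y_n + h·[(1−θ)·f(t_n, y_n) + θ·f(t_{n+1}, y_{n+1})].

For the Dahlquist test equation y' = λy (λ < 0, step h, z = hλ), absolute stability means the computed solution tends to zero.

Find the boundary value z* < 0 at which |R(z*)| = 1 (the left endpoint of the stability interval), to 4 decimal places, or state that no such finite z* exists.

interval (−∞, 0).

On y'=λy, z=hλ:
  y_{n+1} = y_n + z·[2/5·y_n + 3/5·y_{n+1}] ⇒ (1 − 3/5z)y_{n+1} = (1 + 2/5z)y_n
  Hence R(z) = (1 + 2/5z)/(1 − 3/5z).

Find x<0 with |R(x)|<1.
x=-0.67: |R|=0.5221
x=-2: |R|=0.0909
x=-10: |R|=0.4286
x=-100: |R|=0.6393
θ=3/5≥1/2 ⇒ |1+2/5x|<|1−3/5x| ∀x<0 ⇒ interval (−∞,0).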